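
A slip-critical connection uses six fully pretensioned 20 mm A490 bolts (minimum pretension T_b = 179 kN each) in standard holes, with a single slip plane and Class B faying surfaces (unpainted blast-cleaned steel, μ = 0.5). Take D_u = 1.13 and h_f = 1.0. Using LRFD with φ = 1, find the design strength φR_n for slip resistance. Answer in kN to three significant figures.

607 kN

R_n = μ · D_u · h_f · T_b · n_s · n_b = 0.5 × 1.13 × 1.0 × 179 × 1 × 6 = 606.8 kN.
Design strength φR_n = 1 × 606.8 = 607 kN.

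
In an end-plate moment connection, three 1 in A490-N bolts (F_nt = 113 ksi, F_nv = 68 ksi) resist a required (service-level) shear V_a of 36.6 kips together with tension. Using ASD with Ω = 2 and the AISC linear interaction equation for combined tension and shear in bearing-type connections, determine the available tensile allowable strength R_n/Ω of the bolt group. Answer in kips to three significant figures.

112 kips

A_b = π·1²/4 = 0.7854 in²; f_rv = 36.6 / (3 × 0.7854) = 15.53 ksi.
F'_nt = 1.3 F_nt − (Ω F_nt / F_nv) f_rv = 1.3·113 − (2·113/68)·15.53 = 95.27 ksi, capped at F_nt → F'_nt = 95.27 ksi.
R_n = F'_nt · A_b · n = 95.27 × 0.7854 × 3 = 224.5 kips.
Allowable strength R_n/Ω = 224.5 / 2 = 112 kips.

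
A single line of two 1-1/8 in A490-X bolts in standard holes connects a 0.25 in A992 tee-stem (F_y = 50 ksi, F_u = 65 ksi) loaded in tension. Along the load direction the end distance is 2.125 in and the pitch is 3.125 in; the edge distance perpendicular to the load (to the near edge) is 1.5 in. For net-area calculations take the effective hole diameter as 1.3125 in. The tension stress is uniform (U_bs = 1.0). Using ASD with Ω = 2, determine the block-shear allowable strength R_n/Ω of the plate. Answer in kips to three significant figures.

Shear plane L_v = 2.125 + 1·3.125 = 5.25 in; A_gv = 5.25 × 0.25 = 1.312 in².
A_nv = (5.25 − 1.5·1.3125) × 0.25 = 0.8203 in².
A_nt = (1.5 − 0.5·1.3125) × 0.25 = 0.2109 in².
0.6 F_u A_nv = 31.99 kips; 0.6 F_y A_gv = 39.38 kips → shear rupture governs the shear term.
R_n = 31.99 + 1.0 × 65 × 0.2109 = 45.7 kips.
Allowable strength R_n/Ω = 45.7 / 2 = 22.9 kips.

22.9 kips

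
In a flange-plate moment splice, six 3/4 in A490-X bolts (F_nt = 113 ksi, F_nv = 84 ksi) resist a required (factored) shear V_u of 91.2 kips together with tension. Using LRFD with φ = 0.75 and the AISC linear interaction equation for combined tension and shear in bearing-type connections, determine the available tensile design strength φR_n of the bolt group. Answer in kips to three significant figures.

169 kips

A_b = π·0.75²/4 = 0.4418 in²; f_rv = 91.2 / (6 × 0.4418) = 34.41 ksi.
F'_nt = 1.3 F_nt − (F_nt / φF_nv) f_rv = 1.3·113 − (113/(0.75·84))·34.41 = 85.19 ksi, capped at F_nt → F'_nt = 85.19 ksi.
R_n = F'_nt · A_b · n = 85.19 × 0.4418 × 6 = 225.8 kips.
Design strength φR_n = 0.75 × 225.8 = 169 kips.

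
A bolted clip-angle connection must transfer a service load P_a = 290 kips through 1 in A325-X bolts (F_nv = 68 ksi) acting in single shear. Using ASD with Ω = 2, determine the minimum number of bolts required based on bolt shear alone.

A_b = π·1²/4 = 0.7854 in².
Per-bolt allowable strength R_n/Ω = 68 × 0.7854 × 1 / 2 = 26.7 kips.
n ≥ 290 / 26.7 = 10.86 → use 11 bolts.

11 bolts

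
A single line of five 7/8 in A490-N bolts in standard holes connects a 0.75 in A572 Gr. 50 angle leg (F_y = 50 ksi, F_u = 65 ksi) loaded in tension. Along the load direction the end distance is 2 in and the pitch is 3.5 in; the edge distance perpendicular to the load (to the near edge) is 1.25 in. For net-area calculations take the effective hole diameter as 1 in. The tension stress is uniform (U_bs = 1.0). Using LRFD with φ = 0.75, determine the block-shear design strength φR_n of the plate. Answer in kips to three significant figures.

280 kips

Shear plane L_v = 2 + 4·3.5 = 16 in; A_gv = 16 × 0.75 = 12 in².
A_nv = (16 − 4.5·1) × 0.75 = 8.625 in².
A_nt = (1.25 − 0.5·1) × 0.75 = 0.5625 in².
0.6 F_u A_nv = 336.4 kips; 0.6 F_y A_gv = 360 kips → shear rupture governs the shear term.
R_n = 336.4 + 1.0 × 65 × 0.5625 = 372.9 kips.
Design strength φR_n = 0.75 × 372.9 = 280 kips.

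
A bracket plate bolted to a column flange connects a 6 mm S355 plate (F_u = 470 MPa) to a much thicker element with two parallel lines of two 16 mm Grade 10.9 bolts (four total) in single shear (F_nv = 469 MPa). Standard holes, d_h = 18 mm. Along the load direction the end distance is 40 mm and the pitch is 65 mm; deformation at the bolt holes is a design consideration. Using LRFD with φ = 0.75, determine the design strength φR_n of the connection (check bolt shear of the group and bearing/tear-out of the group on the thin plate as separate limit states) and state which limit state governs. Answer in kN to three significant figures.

283 kN (bolt shear governs)

Bolt shear: A_b = π·16²/4 = 201.1 mm²; R_n = 469 × 201.1 × 4 × 1 / 1000 = 377.2 kN → 0.75 × 377.2 = 283 kN.
Bearing (1.2 l_c t F_u ≤ 2.4 d t F_u): upper limit = 2.4·16·6·470 / 1000 = 108.3 kN.
  Edge l_c = 40 − 18/2 = 31 → r_n = 104.9 kN; interior l_c = 65 − 18 = 47 → r_n = 108.3 kN.
  R_n,bearing = 2·104.9 + 2·108.3 = 426.4 kN → 0.75 × 426.4 = 320 kN.
Bolt shear governs: 283 kN.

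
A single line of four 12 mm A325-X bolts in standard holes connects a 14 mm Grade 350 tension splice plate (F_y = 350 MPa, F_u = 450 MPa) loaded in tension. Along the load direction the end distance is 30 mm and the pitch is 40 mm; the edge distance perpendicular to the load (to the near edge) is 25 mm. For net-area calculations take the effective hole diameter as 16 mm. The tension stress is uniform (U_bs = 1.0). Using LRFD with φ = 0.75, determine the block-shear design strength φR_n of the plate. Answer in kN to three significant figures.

347 kN

Shear plane L_v = 30 + 3·40 = 150 mm; A_gv = 150 × 14 = 2100 mm².
A_nv = (150 − 3.5·16) × 14 = 1316 mm².
A_nt = (25 − 0.5·16) × 14 = 238 mm².
0.6 F_u A_nv = 355.3 kN; 0.6 F_y A_gv = 441 kN → shear rupture governs the shear term.
R_n = 355.3 + 1.0 × 450 × 238 / 1000 = 462.4 kN.
Design strength φR_n = 0.75 × 462.4 = 347 kN.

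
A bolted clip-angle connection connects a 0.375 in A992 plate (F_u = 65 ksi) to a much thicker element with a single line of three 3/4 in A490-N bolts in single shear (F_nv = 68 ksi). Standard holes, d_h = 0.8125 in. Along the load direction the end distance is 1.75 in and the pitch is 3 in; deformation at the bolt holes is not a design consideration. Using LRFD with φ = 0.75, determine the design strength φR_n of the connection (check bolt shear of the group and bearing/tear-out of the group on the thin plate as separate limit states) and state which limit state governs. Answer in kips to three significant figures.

67.6 kips (bolt shear governs)

Bolt shear: A_b = π·0.75²/4 = 0.4418 in²; R_n = 68 × 0.4418 × 3 × 1 = 90.12 kips → 0.75 × 90.12 = 67.6 kips.
Bearing (1.5 l_c t F_u ≤ 3.0 d t F_u): upper limit = 3.0·0.75·0.375·65 = 54.84 kips.
  Edge l_c = 1.75 − 0.8125/2 = 1.344 → r_n = 49.13 kips; interior l_c = 3 − 0.8125 = 2.188 → r_n = 54.84 kips.
  R_n,bearing = 1·49.13 + 2·54.84 = 158.8 kips → 0.75 × 158.8 = 119 kips.
Bolt shear governs: 67.6 kips.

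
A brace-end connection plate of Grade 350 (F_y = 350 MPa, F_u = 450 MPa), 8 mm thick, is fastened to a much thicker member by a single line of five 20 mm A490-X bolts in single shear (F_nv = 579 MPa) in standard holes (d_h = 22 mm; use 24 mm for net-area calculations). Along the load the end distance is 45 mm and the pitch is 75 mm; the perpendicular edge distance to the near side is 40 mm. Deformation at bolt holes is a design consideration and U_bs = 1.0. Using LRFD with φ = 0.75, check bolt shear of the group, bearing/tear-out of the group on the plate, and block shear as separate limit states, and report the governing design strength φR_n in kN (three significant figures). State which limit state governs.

460 kN (block shear governs)

Bolt shear: A_b = π·20²/4 = 314.2 mm²; R_n = 579 × 314.2 × 5 × 1 / 1000 = 909.5 kN → 0.75 × 909.5 = 682 kN.
Bearing: edge l_c = 34, r_n = 146.9 kN; interior l_c = 53, r_n = 172.8 kN; R_n = 146.9 + 4·172.8 = 838.1 kN → 629 kN.
Block shear: A_gv = 2760, A_nv = 1896, A_nt = 224 mm²; R_n = min(0.6F_uA_nv, 0.6F_yA_gv) + U_bs·F_u·A_nt = 612.7 kN → 460 kN.
Block shear governs: 460 kN.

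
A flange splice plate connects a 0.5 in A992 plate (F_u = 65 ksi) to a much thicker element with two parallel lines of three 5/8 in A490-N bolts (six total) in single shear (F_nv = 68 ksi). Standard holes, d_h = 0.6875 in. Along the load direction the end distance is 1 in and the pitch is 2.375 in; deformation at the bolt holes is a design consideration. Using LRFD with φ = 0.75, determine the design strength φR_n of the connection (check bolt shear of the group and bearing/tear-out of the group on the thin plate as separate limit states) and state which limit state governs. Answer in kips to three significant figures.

93.9 kips (bolt shear governs)

Bolt shear: A_b = π·0.625²/4 = 0.3068 in²; R_n = 68 × 0.3068 × 6 × 1 = 125.2 kips → 0.75 × 125.2 = 93.9 kips.
Bearing (1.2 l_c t F_u ≤ 2.4 d t F_u): upper limit = 2.4·0.625·0.5·65 = 48.75 kips.
  Edge l_c = 1 − 0.6875/2 = 0.6562 → r_n = 25.59 kips; interior l_c = 2.375 − 0.6875 = 1.688 → r_n = 48.75 kips.
  R_n,bearing = 2·25.59 + 4·48.75 = 246.2 kips → 0.75 × 246.2 = 185 kips.
Bolt shear governs: 93.9 kips.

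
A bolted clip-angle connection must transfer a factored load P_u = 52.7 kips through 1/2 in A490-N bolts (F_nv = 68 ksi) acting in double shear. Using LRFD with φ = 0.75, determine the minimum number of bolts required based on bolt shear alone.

3 bolts

A_b = π·0.5²/4 = 0.1963 in².
Per-bolt design strength φR_n = 0.75 × 68 × 0.1963 × 2 = 20.03 kips.
n ≥ 52.7 / 20.03 = 2.631 → use 3 bolts.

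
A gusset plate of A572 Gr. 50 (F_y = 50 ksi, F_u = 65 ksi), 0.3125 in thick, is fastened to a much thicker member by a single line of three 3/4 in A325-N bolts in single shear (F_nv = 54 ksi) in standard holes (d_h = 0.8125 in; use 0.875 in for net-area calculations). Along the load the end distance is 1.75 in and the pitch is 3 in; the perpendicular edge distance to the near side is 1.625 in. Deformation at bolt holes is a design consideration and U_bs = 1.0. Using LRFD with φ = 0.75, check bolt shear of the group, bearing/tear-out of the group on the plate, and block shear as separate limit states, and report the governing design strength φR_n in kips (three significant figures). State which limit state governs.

53.7 kips (bolt shear governs)

Bolt shear: A_b = π·0.75²/4 = 0.4418 in²; R_n = 54 × 0.4418 × 3 × 1 = 71.57 kips → 0.75 × 71.57 = 53.7 kips.
Bearing: edge l_c = 1.344, r_n = 32.75 kips; interior l_c = 2.188, r_n = 36.56 kips; R_n = 32.75 + 2·36.56 = 105.9 kips → 79.4 kips.
Block shear: A_gv = 2.422, A_nv = 1.738, A_nt = 0.3711 in²; R_n = min(0.6F_uA_nv, 0.6F_yA_gv) + U_bs·F_u·A_nt = 91.91 kips → 68.9 kips.
Bolt shear governs: 53.7 kips.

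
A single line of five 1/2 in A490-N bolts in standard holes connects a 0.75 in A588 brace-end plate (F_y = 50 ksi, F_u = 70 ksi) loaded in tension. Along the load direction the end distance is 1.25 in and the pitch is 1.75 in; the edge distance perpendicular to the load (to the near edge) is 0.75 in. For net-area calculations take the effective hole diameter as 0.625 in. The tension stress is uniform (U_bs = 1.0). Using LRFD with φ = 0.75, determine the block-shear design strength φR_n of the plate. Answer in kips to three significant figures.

Shear plane L_v = 1.25 + 4·1.75 = 8.25 in; A_gv = 8.25 × 0.75 = 6.188 in².
A_nv = (8.25 − 4.5·0.625) × 0.75 = 4.078 in².
A_nt = (0.75 − 0.5·0.625) × 0.75 = 0.3281 in².
0.6 F_u A_nv = 171.3 kips; 0.6 F_y A_gv = 185.6 kips → shear rupture governs the shear term.
R_n = 171.3 + 1.0 × 70 × 0.3281 = 194.2 kips.
Design strength φR_n = 0.75 × 194.2 = 146 kips.

146 kips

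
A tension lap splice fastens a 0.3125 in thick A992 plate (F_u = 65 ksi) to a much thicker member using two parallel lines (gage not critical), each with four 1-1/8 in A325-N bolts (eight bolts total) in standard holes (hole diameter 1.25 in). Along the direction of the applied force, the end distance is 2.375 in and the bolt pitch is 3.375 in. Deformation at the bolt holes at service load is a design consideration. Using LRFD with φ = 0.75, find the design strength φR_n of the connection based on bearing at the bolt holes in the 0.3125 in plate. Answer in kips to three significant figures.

Per bolt r_n = 1.2 l_c t F_u ≤ 2.4 d t F_u; upper limit = 2.4 × 1.125 × 0.3125 × 65 = 54.84 kips.
Edge bolt: l_c = 2.375 − 1.25/2 = 1.75 in → 1.2 × 1.75 × 0.3125 × 65 = 42.66 → r_n = 42.66 kips.
Interior bolts: l_c = 3.375 − 1.25 = 2.125 in → 1.2 × 2.125 × 0.3125 × 65 = 51.8 → r_n = 51.8 kips.
R_n = 2 × 42.66 + 6 × 51.8 = 396.1 kips.
Design strength φR_n = 0.75 × 396.1 = 297 kips.

297 kips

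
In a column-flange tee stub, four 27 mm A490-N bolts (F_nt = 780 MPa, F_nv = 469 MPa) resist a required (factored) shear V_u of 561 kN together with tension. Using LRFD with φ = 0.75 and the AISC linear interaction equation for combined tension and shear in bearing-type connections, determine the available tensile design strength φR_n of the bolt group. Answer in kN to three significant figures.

A_b = π·27²/4 = 572.6 mm²; f_rv = 561 × 1000 / (4 × 572.6) = 245 MPa.
F'_nt = 1.3 F_nt − (F_nt / φF_nv) f_rv = 1.3·780 − (780/(0.75·469))·245 = 470.8 MPa, capped at F_nt → F'_nt = 470.8 MPa.
R_n = F'_nt · A_b · n = 470.8 × 572.6 × 4 / 1000 = 1078 kN.
Design strength φR_n = 0.75 × 1078 = 809 kN.

809 kN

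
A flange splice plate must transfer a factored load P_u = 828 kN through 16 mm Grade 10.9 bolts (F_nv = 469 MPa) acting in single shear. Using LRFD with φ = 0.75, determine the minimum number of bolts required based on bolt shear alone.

12 bolts

A_b = π·16²/4 = 201.1 mm².
Per-bolt design strength φR_n = 0.75 × 469 × 201.1 × 1 / 1000 = 70.72 kN.
n ≥ 828 / 70.72 = 11.71 → use 12 bolts.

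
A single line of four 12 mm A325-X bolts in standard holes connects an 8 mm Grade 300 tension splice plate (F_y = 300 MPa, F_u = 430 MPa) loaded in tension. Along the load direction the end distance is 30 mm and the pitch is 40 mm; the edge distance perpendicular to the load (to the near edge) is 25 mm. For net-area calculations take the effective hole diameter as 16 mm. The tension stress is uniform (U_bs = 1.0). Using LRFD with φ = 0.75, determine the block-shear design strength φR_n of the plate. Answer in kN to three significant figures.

189 kN

Shear plane L_v = 30 + 3·40 = 150 mm; A_gv = 150 × 8 = 1200 mm².
A_nv = (150 − 3.5·16) × 8 = 752 mm².
A_nt = (25 − 0.5·16) × 8 = 136 mm².
0.6 F_u A_nv = 194 kN; 0.6 F_y A_gv = 216 kN → shear rupture governs the shear term.
R_n = 194 + 1.0 × 430 × 136 / 1000 = 252.5 kN.
Design strength φR_n = 0.75 × 252.5 = 189 kN.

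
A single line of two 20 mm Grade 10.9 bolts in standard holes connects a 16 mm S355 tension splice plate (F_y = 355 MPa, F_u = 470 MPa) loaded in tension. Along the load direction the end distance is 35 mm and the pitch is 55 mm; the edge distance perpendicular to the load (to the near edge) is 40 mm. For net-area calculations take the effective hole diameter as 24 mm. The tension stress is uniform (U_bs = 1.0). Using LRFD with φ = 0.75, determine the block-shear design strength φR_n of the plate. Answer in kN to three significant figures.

341 kN

Shear plane L_v = 35 + 1·55 = 90 mm; A_gv = 90 × 16 = 1440 mm².
A_nv = (90 − 1.5·24) × 16 = 864 mm².
A_nt = (40 − 0.5·24) × 16 = 448 mm².
0.6 F_u A_nv = 243.6 kN; 0.6 F_y A_gv = 306.7 kN → shear rupture governs the shear term.
R_n = 243.6 + 1.0 × 470 × 448 / 1000 = 454.2 kN.
Design strength φR_n = 0.75 × 454.2 = 341 kN.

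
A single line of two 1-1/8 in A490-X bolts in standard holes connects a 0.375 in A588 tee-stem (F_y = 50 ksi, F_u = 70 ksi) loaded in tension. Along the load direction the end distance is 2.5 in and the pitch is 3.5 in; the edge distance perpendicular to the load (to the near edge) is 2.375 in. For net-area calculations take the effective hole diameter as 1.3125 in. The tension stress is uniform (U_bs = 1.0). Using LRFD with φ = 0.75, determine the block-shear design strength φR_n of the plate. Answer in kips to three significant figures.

81.5 kips

Shear plane L_v = 2.5 + 1·3.5 = 6 in; A_gv = 6 × 0.375 = 2.25 in².
A_nv = (6 − 1.5·1.3125) × 0.375 = 1.512 in².
A_nt = (2.375 − 0.5·1.3125) × 0.375 = 0.6445 in².
0.6 F_u A_nv = 63.49 kips; 0.6 F_y A_gv = 67.5 kips → shear rupture governs the shear term.
R_n = 63.49 + 1.0 × 70 × 0.6445 = 108.6 kips.
Design strength φR_n = 0.75 × 108.6 = 81.5 kips.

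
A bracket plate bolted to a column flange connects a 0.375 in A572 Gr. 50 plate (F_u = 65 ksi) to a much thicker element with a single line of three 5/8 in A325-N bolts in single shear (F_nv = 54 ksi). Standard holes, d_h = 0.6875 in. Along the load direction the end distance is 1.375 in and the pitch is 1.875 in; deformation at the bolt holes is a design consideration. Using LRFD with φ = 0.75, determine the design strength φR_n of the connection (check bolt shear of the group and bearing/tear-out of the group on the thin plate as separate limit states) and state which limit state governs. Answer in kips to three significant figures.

Bolt shear: A_b = π·0.625²/4 = 0.3068 in²; R_n = 54 × 0.3068 × 3 × 1 = 49.7 kips → 0.75 × 49.7 = 37.3 kips.
Bearing (1.2 l_c t F_u ≤ 2.4 d t F_u): upper limit = 2.4·0.625·0.375·65 = 36.56 kips.
  Edge l_c = 1.375 − 0.6875/2 = 1.031 → r_n = 30.16 kips; interior l_c = 1.875 − 0.6875 = 1.188 → r_n = 34.73 kips.
  R_n,bearing = 1·30.16 + 2·34.73 = 99.63 kips → 0.75 × 99.63 = 74.7 kips.
Bolt shear governs: 37.3 kips.

37.3 kips (bolt shear governs)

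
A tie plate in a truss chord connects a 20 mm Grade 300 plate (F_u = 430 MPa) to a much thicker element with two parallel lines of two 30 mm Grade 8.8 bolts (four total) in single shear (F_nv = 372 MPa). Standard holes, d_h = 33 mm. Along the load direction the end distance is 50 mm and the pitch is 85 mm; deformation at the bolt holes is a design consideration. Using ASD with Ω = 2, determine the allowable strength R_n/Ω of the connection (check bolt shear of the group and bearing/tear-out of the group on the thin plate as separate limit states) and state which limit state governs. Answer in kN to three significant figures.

Bolt shear: A_b = π·30²/4 = 706.9 mm²; R_n = 372 × 706.9 × 4 × 1 / 1000 = 1052 kN → 1052 / 2 = 526 kN.
Bearing (1.2 l_c t F_u ≤ 2.4 d t F_u): upper limit = 2.4·30·20·430 / 1000 = 619.2 kN.
  Edge l_c = 50 − 33/2 = 33.5 → r_n = 345.7 kN; interior l_c = 85 − 33 = 52 → r_n = 536.6 kN.
  R_n,bearing = 2·345.7 + 2·536.6 = 1765 kN → 1765 / 2 = 882 kN.
Bolt shear governs: 526 kN.

526 kN (bolt shear governs)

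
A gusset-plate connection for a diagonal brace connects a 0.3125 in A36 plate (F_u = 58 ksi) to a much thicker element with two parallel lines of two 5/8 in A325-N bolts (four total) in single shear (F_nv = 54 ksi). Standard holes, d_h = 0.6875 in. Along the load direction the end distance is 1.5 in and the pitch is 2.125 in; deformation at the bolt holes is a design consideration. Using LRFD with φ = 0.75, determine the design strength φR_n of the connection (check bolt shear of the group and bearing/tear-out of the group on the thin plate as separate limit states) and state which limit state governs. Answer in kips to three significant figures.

49.7 kips (bolt shear governs)

Bolt shear: A_b = π·0.625²/4 = 0.3068 in²; R_n = 54 × 0.3068 × 4 × 1 = 66.27 kips → 0.75 × 66.27 = 49.7 kips.
Bearing (1.2 l_c t F_u ≤ 2.4 d t F_u): upper limit = 2.4·0.625·0.3125·58 = 27.19 kips.
  Edge l_c = 1.5 − 0.6875/2 = 1.156 → r_n = 25.15 kips; interior l_c = 2.125 − 0.6875 = 1.438 → r_n = 27.19 kips.
  R_n,bearing = 2·25.15 + 2·27.19 = 104.7 kips → 0.75 × 104.7 = 78.5 kips.
Bolt shear governs: 49.7 kips.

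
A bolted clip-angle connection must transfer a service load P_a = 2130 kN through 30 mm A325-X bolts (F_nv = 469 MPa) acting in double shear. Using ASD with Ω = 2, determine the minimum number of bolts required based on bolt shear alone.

7 bolts

A_b = π·30²/4 = 706.9 mm².
Per-bolt allowable strength R_n/Ω = 469 × 706.9 × 2 / 1000 / 2 = 331.5 kN.
n ≥ 2130 / 331.5 = 6.425 → use 7 bolts.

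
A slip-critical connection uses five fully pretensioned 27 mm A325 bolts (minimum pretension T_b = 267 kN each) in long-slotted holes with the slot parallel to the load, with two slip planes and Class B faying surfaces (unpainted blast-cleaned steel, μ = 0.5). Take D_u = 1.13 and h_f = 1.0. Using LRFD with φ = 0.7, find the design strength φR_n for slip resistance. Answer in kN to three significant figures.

R_n = μ · D_u · h_f · T_b · n_s · n_b = 0.5 × 1.13 × 1.0 × 267 × 2 × 5 = 1509 kN.
Design strength φR_n = 0.7 × 1509 = 1060 kN.

1060 kN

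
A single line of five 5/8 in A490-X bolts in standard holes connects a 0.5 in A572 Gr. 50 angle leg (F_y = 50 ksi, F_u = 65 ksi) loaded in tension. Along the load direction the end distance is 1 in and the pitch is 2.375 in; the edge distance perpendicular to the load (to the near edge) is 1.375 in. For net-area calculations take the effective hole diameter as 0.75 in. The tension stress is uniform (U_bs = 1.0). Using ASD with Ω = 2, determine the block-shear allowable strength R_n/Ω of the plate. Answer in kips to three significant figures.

85.7 kips

Shear plane L_v = 1 + 4·2.375 = 10.5 in; A_gv = 10.5 × 0.5 = 5.25 in².
A_nv = (10.5 − 4.5·0.75) × 0.5 = 3.562 in².
A_nt = (1.375 − 0.5·0.75) × 0.5 = 0.5 in².
0.6 F_u A_nv = 138.9 kips; 0.6 F_y A_gv = 157.5 kips → shear rupture governs the shear term.
R_n = 138.9 + 1.0 × 65 × 0.5 = 171.4 kips.
Allowable strength R_n/Ω = 171.4 / 2 = 85.7 kips.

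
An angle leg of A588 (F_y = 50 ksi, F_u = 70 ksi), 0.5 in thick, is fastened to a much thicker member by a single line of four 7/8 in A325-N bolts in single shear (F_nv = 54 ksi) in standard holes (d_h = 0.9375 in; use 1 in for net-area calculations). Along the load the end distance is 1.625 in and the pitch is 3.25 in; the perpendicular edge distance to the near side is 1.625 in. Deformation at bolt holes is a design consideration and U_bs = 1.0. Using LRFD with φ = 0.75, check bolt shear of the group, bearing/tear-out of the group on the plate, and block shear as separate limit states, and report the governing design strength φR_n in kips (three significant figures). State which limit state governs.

Bolt shear: A_b = π·0.875²/4 = 0.6013 in²; R_n = 54 × 0.6013 × 4 × 1 = 129.9 kips → 0.75 × 129.9 = 97.4 kips.
Bearing: edge l_c = 1.156, r_n = 48.56 kips; interior l_c = 2.312, r_n = 73.5 kips; R_n = 48.56 + 3·73.5 = 269.1 kips → 202 kips.
Block shear: A_gv = 5.688, A_nv = 3.938, A_nt = 0.5625 in²; R_n = min(0.6F_uA_nv, 0.6F_yA_gv) + U_bs·F_u·A_nt = 204.8 kips → 154 kips.
Bolt shear governs: 97.4 kips.

97.4 kips (bolt shear governs)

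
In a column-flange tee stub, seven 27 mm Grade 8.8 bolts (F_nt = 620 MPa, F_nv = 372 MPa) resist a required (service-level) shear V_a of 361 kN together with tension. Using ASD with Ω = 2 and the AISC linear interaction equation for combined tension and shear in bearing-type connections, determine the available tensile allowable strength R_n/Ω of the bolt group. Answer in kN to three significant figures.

A_b = π·27²/4 = 572.6 mm²; f_rv = 361 × 1000 / (7 × 572.6) = 90.07 MPa.
F'_nt = 1.3 F_nt − (Ω F_nt / F_nv) f_rv = 1.3·620 − (2·620/372)·90.07 = 505.8 MPa, capped at F_nt → F'_nt = 505.8 MPa.
R_n = F'_nt · A_b · n = 505.8 × 572.6 × 7 / 1000 = 2027 kN.
Allowable strength R_n/Ω = 2027 / 2 = 1010 kN.

1010 kN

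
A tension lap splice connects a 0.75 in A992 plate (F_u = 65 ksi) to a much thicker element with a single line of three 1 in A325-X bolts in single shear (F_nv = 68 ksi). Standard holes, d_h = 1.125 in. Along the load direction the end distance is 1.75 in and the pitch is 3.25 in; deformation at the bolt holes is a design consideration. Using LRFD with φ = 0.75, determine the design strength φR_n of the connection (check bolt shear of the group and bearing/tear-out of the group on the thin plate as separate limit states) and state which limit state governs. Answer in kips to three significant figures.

Bolt shear: A_b = π·1²/4 = 0.7854 in²; R_n = 68 × 0.7854 × 3 × 1 = 160.2 kips → 0.75 × 160.2 = 120 kips.
Bearing (1.2 l_c t F_u ≤ 2.4 d t F_u): upper limit = 2.4·1·0.75·65 = 117 kips.
  Edge l_c = 1.75 − 1.125/2 = 1.188 → r_n = 69.47 kips; interior l_c = 3.25 − 1.125 = 2.125 → r_n = 117 kips.
  R_n,bearing = 1·69.47 + 2·117 = 303.5 kips → 0.75 × 303.5 = 228 kips.
Bolt shear governs: 120 kips.

120 kips (bolt shear governs)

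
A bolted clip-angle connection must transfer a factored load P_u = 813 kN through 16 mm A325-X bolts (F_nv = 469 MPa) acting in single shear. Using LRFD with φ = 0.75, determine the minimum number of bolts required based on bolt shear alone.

A_b = π·16²/4 = 201.1 mm².
Per-bolt design strength φR_n = 0.75 × 469 × 201.1 × 1 / 1000 = 70.72 kN.
n ≥ 813 / 70.72 = 11.5 → use 12 bolts.

12 bolts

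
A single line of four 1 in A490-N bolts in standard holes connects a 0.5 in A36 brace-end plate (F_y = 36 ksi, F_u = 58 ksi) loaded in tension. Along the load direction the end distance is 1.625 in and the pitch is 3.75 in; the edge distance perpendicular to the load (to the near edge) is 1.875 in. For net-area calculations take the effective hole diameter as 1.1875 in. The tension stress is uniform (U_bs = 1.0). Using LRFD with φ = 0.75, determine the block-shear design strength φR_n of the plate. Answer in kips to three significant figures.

Shear plane L_v = 1.625 + 3·3.75 = 12.88 in; A_gv = 12.88 × 0.5 = 6.438 in².
A_nv = (12.88 − 3.5·1.1875) × 0.5 = 4.359 in².
A_nt = (1.875 − 0.5·1.1875) × 0.5 = 0.6406 in².
0.6 F_u A_nv = 151.7 kips; 0.6 F_y A_gv = 139 kips → shear yielding governs the shear term.
R_n = 139 + 1.0 × 58 × 0.6406 = 176.2 kips.
Design strength φR_n = 0.75 × 176.2 = 132 kips.

132 kips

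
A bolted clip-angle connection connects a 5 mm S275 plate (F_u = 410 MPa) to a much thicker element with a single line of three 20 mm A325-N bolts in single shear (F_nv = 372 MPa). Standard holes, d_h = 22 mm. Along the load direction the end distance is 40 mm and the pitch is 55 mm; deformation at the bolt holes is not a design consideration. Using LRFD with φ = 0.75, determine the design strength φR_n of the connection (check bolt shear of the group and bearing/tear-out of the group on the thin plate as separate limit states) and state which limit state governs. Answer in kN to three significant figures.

Bolt shear: A_b = π·20²/4 = 314.2 mm²; R_n = 372 × 314.2 × 3 × 1 / 1000 = 350.6 kN → 0.75 × 350.6 = 263 kN.
Bearing (1.5 l_c t F_u ≤ 3.0 d t F_u): upper limit = 3.0·20·5·410 / 1000 = 123 kN.
  Edge l_c = 40 − 22/2 = 29 → r_n = 89.17 kN; interior l_c = 55 − 22 = 33 → r_n = 101.5 kN.
  R_n,bearing = 1·89.17 + 2·101.5 = 292.1 kN → 0.75 × 292.1 = 219 kN.
Bearing governs: 219 kN.

219 kN (bearing governs)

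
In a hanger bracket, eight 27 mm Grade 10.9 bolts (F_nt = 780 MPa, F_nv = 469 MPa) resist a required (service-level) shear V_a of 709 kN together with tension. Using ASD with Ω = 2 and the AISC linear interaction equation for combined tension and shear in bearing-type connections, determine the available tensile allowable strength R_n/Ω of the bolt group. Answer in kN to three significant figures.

A_b = π·27²/4 = 572.6 mm²; f_rv = 709 × 1000 / (8 × 572.6) = 154.8 MPa.
F'_nt = 1.3 F_nt − (Ω F_nt / F_nv) f_rv = 1.3·780 − (2·780/469)·154.8 = 499.1 MPa, capped at F_nt → F'_nt = 499.1 MPa.
R_n = F'_nt · A_b · n = 499.1 × 572.6 × 8 / 1000 = 2286 kN.
Allowable strength R_n/Ω = 2286 / 2 = 1140 kN.

1140 kN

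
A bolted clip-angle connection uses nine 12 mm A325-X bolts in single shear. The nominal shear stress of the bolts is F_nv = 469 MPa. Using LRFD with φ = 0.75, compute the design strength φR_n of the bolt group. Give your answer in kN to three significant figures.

358 kN

A_b = π × 12² / 4 = 113.1 mm².
R_n = F_nv · A_b · n · n_s = 469 × 113.1 × 9 × 1 / 1000 = 477.4 kN.
Design strength φR_n = 0.75 × 477.4 = 358 kN.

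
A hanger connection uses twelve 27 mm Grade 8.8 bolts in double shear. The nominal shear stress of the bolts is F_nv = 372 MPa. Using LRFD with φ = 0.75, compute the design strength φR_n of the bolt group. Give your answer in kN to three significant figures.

3830 kN

A_b = π × 27² / 4 = 572.6 mm².
R_n = F_nv · A_b · n · n_s = 372 × 572.6 × 12 × 2 / 1000 = 5112 kN.
Design strength φR_n = 0.75 × 5112 = 3830 kN.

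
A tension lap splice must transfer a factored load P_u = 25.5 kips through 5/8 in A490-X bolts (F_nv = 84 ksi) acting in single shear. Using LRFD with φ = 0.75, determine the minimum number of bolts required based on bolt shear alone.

A_b = π·0.625²/4 = 0.3068 in².
Per-bolt design strength φR_n = 0.75 × 84 × 0.3068 × 1 = 19.33 kips.
n ≥ 25.5 / 19.33 = 1.319 → use 2 bolts.

2 bolts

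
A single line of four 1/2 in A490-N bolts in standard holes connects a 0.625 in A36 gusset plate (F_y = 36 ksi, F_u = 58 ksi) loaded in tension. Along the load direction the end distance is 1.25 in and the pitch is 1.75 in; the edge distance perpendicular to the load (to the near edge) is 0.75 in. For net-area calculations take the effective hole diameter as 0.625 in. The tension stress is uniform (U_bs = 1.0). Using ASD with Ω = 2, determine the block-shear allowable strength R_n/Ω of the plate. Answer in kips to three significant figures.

51.8 kips

Shear plane L_v = 1.25 + 3·1.75 = 6.5 in; A_gv = 6.5 × 0.625 = 4.062 in².
A_nv = (6.5 − 3.5·0.625) × 0.625 = 2.695 in².
A_nt = (0.75 − 0.5·0.625) × 0.625 = 0.2734 in².
0.6 F_u A_nv = 93.8 kips; 0.6 F_y A_gv = 87.75 kips → shear yielding governs the shear term.
R_n = 87.75 + 1.0 × 58 × 0.2734 = 103.6 kips.
Allowable strength R_n/Ω = 103.6 / 2 = 51.8 kips.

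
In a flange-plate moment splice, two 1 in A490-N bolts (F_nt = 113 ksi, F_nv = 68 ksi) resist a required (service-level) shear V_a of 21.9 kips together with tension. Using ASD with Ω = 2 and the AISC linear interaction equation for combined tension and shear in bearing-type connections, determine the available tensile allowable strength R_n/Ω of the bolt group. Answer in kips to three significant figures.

79 kips

A_b = π·1²/4 = 0.7854 in²; f_rv = 21.9 / (2 × 0.7854) = 13.94 ksi.
F'_nt = 1.3 F_nt − (Ω F_nt / F_nv) f_rv = 1.3·113 − (2·113/68)·13.94 = 100.6 ksi, capped at F_nt → F'_nt = 100.6 ksi.
R_n = F'_nt · A_b · n = 100.6 × 0.7854 × 2 = 158 kips.
Allowable strength R_n/Ω = 158 / 2 = 79 kips.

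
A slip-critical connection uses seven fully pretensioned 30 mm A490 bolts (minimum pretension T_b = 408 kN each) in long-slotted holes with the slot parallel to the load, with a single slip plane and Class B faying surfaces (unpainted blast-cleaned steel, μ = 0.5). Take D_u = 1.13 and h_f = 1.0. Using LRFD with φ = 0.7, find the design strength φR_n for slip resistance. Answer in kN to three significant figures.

1130 kN

R_n = μ · D_u · h_f · T_b · n_s · n_b = 0.5 × 1.13 × 1.0 × 408 × 1 × 7 = 1614 kN.
Design strength φR_n = 0.7 × 1614 = 1130 kN.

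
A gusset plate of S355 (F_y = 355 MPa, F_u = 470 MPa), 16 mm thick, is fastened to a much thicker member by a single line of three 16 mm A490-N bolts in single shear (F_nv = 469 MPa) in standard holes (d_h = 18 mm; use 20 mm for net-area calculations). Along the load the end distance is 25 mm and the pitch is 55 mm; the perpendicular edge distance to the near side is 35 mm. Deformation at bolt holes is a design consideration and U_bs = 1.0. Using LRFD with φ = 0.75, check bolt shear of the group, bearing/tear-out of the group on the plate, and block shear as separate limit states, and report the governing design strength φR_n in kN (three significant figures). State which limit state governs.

212 kN (bolt shear governs)

Bolt shear: A_b = π·16²/4 = 201.1 mm²; R_n = 469 × 201.1 × 3 × 1 / 1000 = 282.9 kN → 0.75 × 282.9 = 212 kN.
Bearing: edge l_c = 16, r_n = 144.4 kN; interior l_c = 37, r_n = 288.8 kN; R_n = 144.4 + 2·288.8 = 721.9 kN → 541 kN.
Block shear: A_gv = 2160, A_nv = 1360, A_nt = 400 mm²; R_n = min(0.6F_uA_nv, 0.6F_yA_gv) + U_bs·F_u·A_nt = 571.5 kN → 429 kN.
Bolt shear governs: 212 kN.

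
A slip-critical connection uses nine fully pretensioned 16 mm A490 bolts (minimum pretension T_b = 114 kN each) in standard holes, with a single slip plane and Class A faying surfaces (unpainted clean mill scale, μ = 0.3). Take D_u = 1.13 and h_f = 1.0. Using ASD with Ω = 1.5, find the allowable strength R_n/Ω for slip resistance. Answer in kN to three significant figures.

232 kN

R_n = μ · D_u · h_f · T_b · n_s · n_b = 0.3 × 1.13 × 1.0 × 114 × 1 × 9 = 347.8 kN.
Allowable strength R_n/Ω = 347.8 / 1.5 = 232 kN.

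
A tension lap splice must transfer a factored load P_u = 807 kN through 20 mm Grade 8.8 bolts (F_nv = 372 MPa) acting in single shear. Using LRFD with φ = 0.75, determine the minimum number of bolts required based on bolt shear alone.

10 bolts

A_b = π·20²/4 = 314.2 mm².
Per-bolt design strength φR_n = 0.75 × 372 × 314.2 × 1 / 1000 = 87.65 kN.
n ≥ 807 / 87.65 = 9.207 → use 10 bolts.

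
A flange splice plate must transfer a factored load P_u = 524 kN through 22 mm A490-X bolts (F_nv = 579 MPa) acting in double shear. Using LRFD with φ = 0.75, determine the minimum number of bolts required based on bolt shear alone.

A_b = π·22²/4 = 380.1 mm².
Per-bolt design strength φR_n = 0.75 × 579 × 380.1 × 2 / 1000 = 330.1 kN.
n ≥ 524 / 330.1 = 1.587 → use 2 bolts.

2 bolts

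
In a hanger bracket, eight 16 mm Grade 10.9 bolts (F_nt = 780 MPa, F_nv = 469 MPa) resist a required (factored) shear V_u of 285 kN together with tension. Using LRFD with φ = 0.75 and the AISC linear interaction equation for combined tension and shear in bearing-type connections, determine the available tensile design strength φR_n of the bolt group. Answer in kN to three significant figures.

A_b = π·16²/4 = 201.1 mm²; f_rv = 285 × 1000 / (8 × 201.1) = 177.2 MPa.
F'_nt = 1.3 F_nt − (F_nt / φF_nv) f_rv = 1.3·780 − (780/(0.75·469))·177.2 = 621.1 MPa, capped at F_nt → F'_nt = 621.1 MPa.
R_n = F'_nt · A_b · n = 621.1 × 201.1 × 8 / 1000 = 999 kN.
Design strength φR_n = 0.75 × 999 = 749 kN.

749 kN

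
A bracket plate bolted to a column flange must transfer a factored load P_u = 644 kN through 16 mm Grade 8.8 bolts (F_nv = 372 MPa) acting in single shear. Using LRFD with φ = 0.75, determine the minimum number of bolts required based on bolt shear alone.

12 bolts

A_b = π·16²/4 = 201.1 mm².
Per-bolt design strength φR_n = 0.75 × 372 × 201.1 × 1 / 1000 = 56.1 kN.
n ≥ 644 / 56.1 = 11.48 → use 12 bolts.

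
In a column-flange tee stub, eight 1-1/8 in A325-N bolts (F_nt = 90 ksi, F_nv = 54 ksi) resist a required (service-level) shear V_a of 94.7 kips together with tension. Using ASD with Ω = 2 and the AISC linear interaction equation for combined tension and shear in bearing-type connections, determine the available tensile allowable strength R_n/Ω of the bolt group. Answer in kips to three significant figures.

307 kips

A_b = π·1.125²/4 = 0.994 in²; f_rv = 94.7 / (8 × 0.994) = 11.91 ksi.
F'_nt = 1.3 F_nt − (Ω F_nt / F_nv) f_rv = 1.3·90 − (2·90/54)·11.91 = 77.3 ksi, capped at F_nt → F'_nt = 77.3 ksi.
R_n = F'_nt · A_b · n = 77.3 × 0.994 × 8 = 614.7 kips.
Allowable strength R_n/Ω = 614.7 / 2 = 307 kips.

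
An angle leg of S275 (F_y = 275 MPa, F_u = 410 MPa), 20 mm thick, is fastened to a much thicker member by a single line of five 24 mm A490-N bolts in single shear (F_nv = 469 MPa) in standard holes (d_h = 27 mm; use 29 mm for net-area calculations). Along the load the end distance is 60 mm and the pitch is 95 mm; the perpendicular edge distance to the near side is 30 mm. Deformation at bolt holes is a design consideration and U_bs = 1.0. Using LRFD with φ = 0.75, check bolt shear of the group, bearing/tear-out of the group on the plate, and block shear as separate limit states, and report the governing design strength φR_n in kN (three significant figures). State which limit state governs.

Bolt shear: A_b = π·24²/4 = 452.4 mm²; R_n = 469 × 452.4 × 5 × 1 / 1000 = 1061 kN → 0.75 × 1061 = 796 kN.
Bearing: edge l_c = 46.5, r_n = 457.6 kN; interior l_c = 68, r_n = 472.3 kN; R_n = 457.6 + 4·472.3 = 2347 kN → 1760 kN.
Block shear: A_gv = 8800, A_nv = 6190, A_nt = 310 mm²; R_n = min(0.6F_uA_nv, 0.6F_yA_gv) + U_bs·F_u·A_nt = 1579 kN → 1180 kN.
Bolt shear governs: 796 kN.

796 kN (bolt shear governs)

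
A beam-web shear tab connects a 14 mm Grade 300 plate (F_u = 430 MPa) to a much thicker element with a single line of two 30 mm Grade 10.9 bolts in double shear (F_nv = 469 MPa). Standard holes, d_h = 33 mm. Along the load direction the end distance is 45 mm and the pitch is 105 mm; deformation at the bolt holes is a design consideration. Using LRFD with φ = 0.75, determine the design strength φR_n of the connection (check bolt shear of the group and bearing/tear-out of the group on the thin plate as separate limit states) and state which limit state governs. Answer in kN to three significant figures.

Bolt shear: A_b = π·30²/4 = 706.9 mm²; R_n = 469 × 706.9 × 2 × 2 / 1000 = 1326 kN → 0.75 × 1326 = 995 kN.
Bearing (1.2 l_c t F_u ≤ 2.4 d t F_u): upper limit = 2.4·30·14·430 / 1000 = 433.4 kN.
  Edge l_c = 45 − 33/2 = 28.5 → r_n = 205.9 kN; interior l_c = 105 − 33 = 72 → r_n = 433.4 kN.
  R_n,bearing = 1·205.9 + 1·433.4 = 639.3 kN → 0.75 × 639.3 = 479 kN.
Bearing governs: 479 kN.

479 kN (bearing governs)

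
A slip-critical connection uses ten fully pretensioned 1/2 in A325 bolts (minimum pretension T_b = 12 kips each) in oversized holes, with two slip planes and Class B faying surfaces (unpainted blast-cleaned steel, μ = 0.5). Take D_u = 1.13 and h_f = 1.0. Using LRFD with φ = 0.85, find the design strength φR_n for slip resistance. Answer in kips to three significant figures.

115 kips

R_n = μ · D_u · h_f · T_b · n_s · n_b = 0.5 × 1.13 × 1.0 × 12 × 2 × 10 = 135.6 kips.
Design strength φR_n = 0.85 × 135.6 = 115 kips.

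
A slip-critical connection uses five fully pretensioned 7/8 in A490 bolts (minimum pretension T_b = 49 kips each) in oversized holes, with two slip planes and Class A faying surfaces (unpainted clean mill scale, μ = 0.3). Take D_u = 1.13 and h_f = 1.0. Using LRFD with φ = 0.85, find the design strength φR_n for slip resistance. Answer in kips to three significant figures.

141 kips

R_n = μ · D_u · h_f · T_b · n_s · n_b = 0.3 × 1.13 × 1.0 × 49 × 2 × 5 = 166.1 kips.
Design strength φR_n = 0.85 × 166.1 = 141 kips.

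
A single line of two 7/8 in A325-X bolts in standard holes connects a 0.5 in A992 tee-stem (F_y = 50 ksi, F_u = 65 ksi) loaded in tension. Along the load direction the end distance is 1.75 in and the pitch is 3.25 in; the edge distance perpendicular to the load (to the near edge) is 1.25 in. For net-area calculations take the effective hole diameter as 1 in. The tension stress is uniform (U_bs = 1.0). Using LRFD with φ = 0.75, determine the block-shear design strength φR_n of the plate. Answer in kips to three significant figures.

69.5 kips

Shear plane L_v = 1.75 + 1·3.25 = 5 in; A_gv = 5 × 0.5 = 2.5 in².
A_nv = (5 − 1.5·1) × 0.5 = 1.75 in².
A_nt = (1.25 − 0.5·1) × 0.5 = 0.375 in².
0.6 F_u A_nv = 68.25 kips; 0.6 F_y A_gv = 75 kips → shear rupture governs the shear term.
R_n = 68.25 + 1.0 × 65 × 0.375 = 92.62 kips.
Design strength φR_n = 0.75 × 92.62 = 69.5 kips.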